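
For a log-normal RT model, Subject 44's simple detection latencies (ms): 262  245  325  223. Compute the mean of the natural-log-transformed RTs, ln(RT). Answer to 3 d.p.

5.565

ln(RT): 5.5683, 5.5013, 5.7838, 5.4072
Σ ln(RT) = 22.2606
Mean = 22.2606/4 = 5.56515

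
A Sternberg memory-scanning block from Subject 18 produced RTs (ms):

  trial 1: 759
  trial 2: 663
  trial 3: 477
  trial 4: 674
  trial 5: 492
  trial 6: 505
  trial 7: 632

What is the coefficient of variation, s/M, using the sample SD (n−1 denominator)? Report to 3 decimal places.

0.182

n = 7, Σ = 4202, M = 600.2857
Σ(x−M)² = 71567.429; s = √(71567.429/6) = 109.2149
CV = 109.2149 / 600.2857 = 0.18194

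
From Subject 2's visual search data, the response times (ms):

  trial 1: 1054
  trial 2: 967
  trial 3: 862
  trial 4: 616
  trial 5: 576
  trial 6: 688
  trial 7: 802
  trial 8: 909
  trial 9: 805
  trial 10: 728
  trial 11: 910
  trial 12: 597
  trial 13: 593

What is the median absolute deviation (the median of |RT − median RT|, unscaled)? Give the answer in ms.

Sorted: 576, 593, 597, 616, 688, 728, 802, 805, 862, 909, 910, 967, 1054 → median = 802
|x − 802|: 252, 165, 60, 186, 226, 114, 0, 107, 3, 74, 108, 205, 209
Sorted deviations: 0, 3, 60, 74, 107, 108, 114, 165, 186, 205, 209, 226, 252 → MAD = 114

114 ms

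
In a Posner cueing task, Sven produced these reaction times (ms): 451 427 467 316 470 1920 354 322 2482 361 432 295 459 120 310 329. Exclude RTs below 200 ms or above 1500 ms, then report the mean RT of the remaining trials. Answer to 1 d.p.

Excluded: 120, 1920, 2482
Retained (n=13): Σ = 4993
Mean = 4993/13 = 384.0769

384.1 ms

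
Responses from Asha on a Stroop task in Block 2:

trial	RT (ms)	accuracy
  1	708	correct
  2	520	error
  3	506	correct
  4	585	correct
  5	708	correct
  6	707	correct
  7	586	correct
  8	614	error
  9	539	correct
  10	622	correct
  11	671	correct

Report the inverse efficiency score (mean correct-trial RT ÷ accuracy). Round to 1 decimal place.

Correct trials (n=9): 708, 506, 585, 708, 707, 586, 539, 622, 671
Mean correct RT = 5632/9 = 625.7778 ms
Proportion correct = 9/11
IES = 625.7778 / (9/11) = 764.840 ms

764.8 ms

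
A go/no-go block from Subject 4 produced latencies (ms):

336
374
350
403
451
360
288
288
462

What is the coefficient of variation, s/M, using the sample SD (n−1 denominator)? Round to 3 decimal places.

0.170

n = 9, Σ = 3312, M = 368.0000
Σ(x−M)² = 31198.000; s = √(31198.000/8) = 62.4480
CV = 62.4480 / 368.0000 = 0.16970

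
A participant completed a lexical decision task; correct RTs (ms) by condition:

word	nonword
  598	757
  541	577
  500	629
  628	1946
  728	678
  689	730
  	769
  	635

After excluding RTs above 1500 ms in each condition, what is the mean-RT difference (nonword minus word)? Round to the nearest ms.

nonword: exclude 1946
M(word) = 3684/6 = 614.000
M(nonword) = 4775/7 = 682.143
Difference = 682.143 − 614.000 = 68.143 ms

68 ms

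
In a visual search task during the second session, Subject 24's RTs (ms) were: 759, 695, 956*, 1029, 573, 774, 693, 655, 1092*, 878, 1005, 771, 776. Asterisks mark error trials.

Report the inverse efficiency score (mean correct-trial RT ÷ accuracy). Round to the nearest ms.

Correct trials (n=11): 759, 695, 1029, 573, 774, 693, 655, 878, 1005, 771, 776
Mean correct RT = 8608/11 = 782.5455 ms
Proportion correct = 11/13
IES = 782.5455 / (11/13) = 924.826 ms

925 ms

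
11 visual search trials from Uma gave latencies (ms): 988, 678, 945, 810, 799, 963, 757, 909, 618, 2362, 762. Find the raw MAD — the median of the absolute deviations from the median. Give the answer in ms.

132 ms

Sorted: 618, 678, 757, 762, 799, 810, 909, 945, 963, 988, 2362 → median = 810
|x − 810|: 178, 132, 135, 0, 11, 153, 53, 99, 192, 1552, 48
Sorted deviations: 0, 11, 48, 53, 99, 132, 135, 153, 178, 192, 1552 → MAD = 132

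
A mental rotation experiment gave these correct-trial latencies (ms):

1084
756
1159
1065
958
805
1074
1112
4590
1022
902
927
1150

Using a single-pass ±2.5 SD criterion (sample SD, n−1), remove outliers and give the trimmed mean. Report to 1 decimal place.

1001.2 ms

n = 13, ΣRT = 16604, M = 1277.231
Σ(x−M)² = 12080784.31; s = √(12080784.31/12) = 1003.360
Cutoffs: 1277.231 ± 2.5·1003.360 → [-1231.2, 3785.6]
Outside: 4590 → excluded.
Retained (n=12): Σ = 12014, mean = 12014/12 = 1001.167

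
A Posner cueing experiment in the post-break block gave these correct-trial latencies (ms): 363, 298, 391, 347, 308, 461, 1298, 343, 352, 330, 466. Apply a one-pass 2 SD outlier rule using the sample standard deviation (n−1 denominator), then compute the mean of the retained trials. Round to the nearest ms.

366 ms

n = 11, ΣRT = 4957, M = 450.636
Σ(x−M)² = 819856.55; s = √(819856.55/10) = 286.331
Cutoffs: 450.636 ± 2·286.331 → [-122.0, 1023.3]
Outside: 1298 → excluded.
Retained (n=10): Σ = 3659, mean = 3659/10 = 365.900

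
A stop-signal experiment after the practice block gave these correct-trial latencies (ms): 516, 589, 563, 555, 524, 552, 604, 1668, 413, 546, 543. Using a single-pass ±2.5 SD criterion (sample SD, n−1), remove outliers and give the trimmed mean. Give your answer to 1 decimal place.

540.5 ms

n = 11, ΣRT = 7073, M = 643.000
Σ(x−M)² = 1180086.00; s = √(1180086.00/10) = 343.524
Cutoffs: 643.000 ± 2.5·343.524 → [-215.8, 1501.8]
Outside: 1668 → excluded.
Retained (n=10): Σ = 5405, mean = 5405/10 = 540.500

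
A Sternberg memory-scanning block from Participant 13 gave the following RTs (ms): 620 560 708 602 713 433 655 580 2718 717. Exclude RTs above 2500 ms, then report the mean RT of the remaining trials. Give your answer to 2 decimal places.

Excluded: 2718
Retained (n=9): Σ = 5588
Mean = 5588/9 = 620.8889

620.89 ms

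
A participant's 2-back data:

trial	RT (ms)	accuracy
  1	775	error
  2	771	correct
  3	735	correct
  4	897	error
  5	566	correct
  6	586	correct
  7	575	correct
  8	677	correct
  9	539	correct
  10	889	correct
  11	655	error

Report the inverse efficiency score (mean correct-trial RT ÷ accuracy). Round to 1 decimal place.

Correct trials (n=8): 771, 735, 566, 586, 575, 677, 539, 889
Mean correct RT = 5338/8 = 667.2500 ms
Proportion correct = 8/11
IES = 667.2500 / (8/11) = 917.469 ms

917.5 ms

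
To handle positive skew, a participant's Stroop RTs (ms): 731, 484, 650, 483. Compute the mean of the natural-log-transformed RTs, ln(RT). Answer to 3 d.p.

6.358

ln(RT): 6.5944, 6.1821, 6.4770, 6.1800
Σ ln(RT) = 25.4335
Mean = 25.4335/4 = 6.35837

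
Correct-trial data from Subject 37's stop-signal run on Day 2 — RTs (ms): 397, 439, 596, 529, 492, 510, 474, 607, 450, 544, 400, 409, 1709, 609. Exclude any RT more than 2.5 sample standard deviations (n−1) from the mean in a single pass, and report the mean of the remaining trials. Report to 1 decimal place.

n = 14, ΣRT = 8165, M = 583.214
Σ(x−M)² = 1436010.36; s = √(1436010.36/13) = 332.359
Cutoffs: 583.214 ± 2.5·332.359 → [-247.7, 1414.1]
Outside: 1709 → excluded.
Retained (n=13): Σ = 6456, mean = 6456/13 = 496.615

496.6 ms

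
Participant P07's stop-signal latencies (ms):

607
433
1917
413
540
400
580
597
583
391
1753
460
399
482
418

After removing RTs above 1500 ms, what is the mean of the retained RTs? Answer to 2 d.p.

Excluded: 1753, 1917
Retained (n=13): Σ = 6303
Mean = 6303/13 = 484.8462

484.85 ms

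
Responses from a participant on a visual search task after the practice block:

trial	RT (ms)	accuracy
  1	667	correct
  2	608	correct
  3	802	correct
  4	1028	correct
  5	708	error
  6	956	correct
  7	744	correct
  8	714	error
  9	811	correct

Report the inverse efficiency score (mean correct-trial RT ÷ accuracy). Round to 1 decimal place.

1031.5 ms

Correct trials (n=7): 667, 608, 802, 1028, 956, 744, 811
Mean correct RT = 5616/7 = 802.2857 ms
Proportion correct = 7/9
IES = 802.2857 / (7/9) = 1031.510 ms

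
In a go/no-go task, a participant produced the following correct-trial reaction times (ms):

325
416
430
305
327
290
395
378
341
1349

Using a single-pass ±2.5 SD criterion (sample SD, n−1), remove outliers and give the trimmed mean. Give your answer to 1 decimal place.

n = 10, ΣRT = 4556, M = 455.600
Σ(x−M)² = 906912.40; s = √(906912.40/9) = 317.440
Cutoffs: 455.600 ± 2.5·317.440 → [-338.0, 1249.2]
Outside: 1349 → excluded.
Retained (n=9): Σ = 3207, mean = 3207/9 = 356.333

356.3 ms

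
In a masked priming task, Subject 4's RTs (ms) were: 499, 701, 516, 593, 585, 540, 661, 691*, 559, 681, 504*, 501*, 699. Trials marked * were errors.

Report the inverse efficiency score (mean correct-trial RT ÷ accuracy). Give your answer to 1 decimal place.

784.4 ms

Correct trials (n=10): 499, 701, 516, 593, 585, 540, 661, 559, 681, 699
Mean correct RT = 6034/10 = 603.4000 ms
Proportion correct = 10/13
IES = 603.4000 / (10/13) = 784.420 ms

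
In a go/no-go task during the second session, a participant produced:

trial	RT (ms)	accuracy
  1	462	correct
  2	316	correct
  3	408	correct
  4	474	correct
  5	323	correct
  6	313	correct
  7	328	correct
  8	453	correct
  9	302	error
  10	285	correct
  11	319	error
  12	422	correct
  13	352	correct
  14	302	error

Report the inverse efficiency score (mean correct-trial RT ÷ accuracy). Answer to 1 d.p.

Correct trials (n=11): 462, 316, 408, 474, 323, 313, 328, 453, 285, 422, 352
Mean correct RT = 4136/11 = 376.0000 ms
Proportion correct = 11/14
IES = 376.0000 / (11/14) = 478.545 ms

478.5 ms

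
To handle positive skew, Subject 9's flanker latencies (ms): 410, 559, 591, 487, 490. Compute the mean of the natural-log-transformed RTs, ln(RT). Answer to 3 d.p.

6.221

ln(RT): 6.0162, 6.3261, 6.3818, 6.1883, 6.1944
Σ ln(RT) = 31.1068
Mean = 31.1068/5 = 6.22136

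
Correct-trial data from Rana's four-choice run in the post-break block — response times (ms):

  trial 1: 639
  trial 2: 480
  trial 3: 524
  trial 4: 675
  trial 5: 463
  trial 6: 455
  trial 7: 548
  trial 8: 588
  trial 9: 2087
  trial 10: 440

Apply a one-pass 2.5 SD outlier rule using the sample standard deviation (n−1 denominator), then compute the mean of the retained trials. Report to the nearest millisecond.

535 ms

n = 10, ΣRT = 6899, M = 689.900
Σ(x−M)² = 2225912.90; s = √(2225912.90/9) = 497.316
Cutoffs: 689.900 ± 2.5·497.316 → [-553.4, 1933.2]
Outside: 2087 → excluded.
Retained (n=9): Σ = 4812, mean = 4812/9 = 534.667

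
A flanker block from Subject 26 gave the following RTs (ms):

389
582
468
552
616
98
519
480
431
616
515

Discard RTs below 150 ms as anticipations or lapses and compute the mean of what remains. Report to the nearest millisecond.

Excluded: 98
Retained (n=10): Σ = 5168
Mean = 5168/10 = 516.8000

517 ms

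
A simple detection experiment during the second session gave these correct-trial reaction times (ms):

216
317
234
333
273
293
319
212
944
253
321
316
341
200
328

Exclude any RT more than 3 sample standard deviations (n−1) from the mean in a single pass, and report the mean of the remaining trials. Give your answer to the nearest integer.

283 ms

n = 15, ΣRT = 4900, M = 326.667
Σ(x−M)² = 441113.33; s = √(441113.33/14) = 177.505
Cutoffs: 326.667 ± 3·177.505 → [-205.8, 859.2]
Outside: 944 → excluded.
Retained (n=14): Σ = 3956, mean = 3956/14 = 282.571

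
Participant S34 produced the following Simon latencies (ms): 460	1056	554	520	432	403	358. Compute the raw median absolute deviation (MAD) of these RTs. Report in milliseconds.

60 ms

Sorted: 358, 403, 432, 460, 520, 554, 1056 → median = 460
|x − 460|: 0, 596, 94, 60, 28, 57, 102
Sorted deviations: 0, 28, 57, 60, 94, 102, 596 → MAD = 60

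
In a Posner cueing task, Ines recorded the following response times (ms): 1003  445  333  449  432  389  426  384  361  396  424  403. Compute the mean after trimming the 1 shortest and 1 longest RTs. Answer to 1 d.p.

Sorted: 333, 361, 384, 389, 396, 403, 424, 426, 432, 445, 449, 1003
Drop lowest 1 (333) and highest 1 (1003)
Remaining (n=10): Σ = 4109, mean = 4109/10 = 410.900

410.9 ms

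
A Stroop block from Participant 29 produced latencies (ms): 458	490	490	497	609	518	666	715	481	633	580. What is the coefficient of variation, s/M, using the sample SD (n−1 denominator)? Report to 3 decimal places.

0.156

n = 11, Σ = 6137, M = 557.9091
Σ(x−M)² = 75520.909; s = √(75520.909/10) = 86.9028
CV = 86.9028 / 557.9091 = 0.15577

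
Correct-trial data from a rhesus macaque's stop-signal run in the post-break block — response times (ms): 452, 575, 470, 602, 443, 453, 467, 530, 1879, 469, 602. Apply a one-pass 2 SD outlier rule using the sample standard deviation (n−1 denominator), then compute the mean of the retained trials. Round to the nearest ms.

506 ms

n = 11, ΣRT = 6942, M = 631.091
Σ(x−M)² = 1750652.91; s = √(1750652.91/10) = 418.408
Cutoffs: 631.091 ± 2·418.408 → [-205.7, 1467.9]
Outside: 1879 → excluded.
Retained (n=10): Σ = 5063, mean = 5063/10 = 506.300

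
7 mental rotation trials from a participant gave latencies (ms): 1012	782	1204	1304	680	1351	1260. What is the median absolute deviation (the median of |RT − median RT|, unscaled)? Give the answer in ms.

147 ms

Sorted: 680, 782, 1012, 1204, 1260, 1304, 1351 → median = 1204
|x − 1204|: 192, 422, 0, 100, 524, 147, 56
Sorted deviations: 0, 56, 100, 147, 192, 422, 524 → MAD = 147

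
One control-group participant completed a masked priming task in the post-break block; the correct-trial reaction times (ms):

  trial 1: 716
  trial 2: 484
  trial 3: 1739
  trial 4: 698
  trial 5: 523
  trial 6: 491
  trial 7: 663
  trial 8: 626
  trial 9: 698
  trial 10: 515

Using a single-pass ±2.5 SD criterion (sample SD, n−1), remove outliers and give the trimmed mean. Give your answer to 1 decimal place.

601.6 ms

n = 10, ΣRT = 7153, M = 715.300
Σ(x−M)² = 1240180.10; s = √(1240180.10/9) = 371.211
Cutoffs: 715.300 ± 2.5·371.211 → [-212.7, 1643.3]
Outside: 1739 → excluded.
Retained (n=9): Σ = 5414, mean = 5414/9 = 601.556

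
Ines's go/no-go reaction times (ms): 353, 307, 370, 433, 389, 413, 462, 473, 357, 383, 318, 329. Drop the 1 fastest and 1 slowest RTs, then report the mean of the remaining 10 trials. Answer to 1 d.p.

380.7 ms

Sorted: 307, 318, 329, 353, 357, 370, 383, 389, 413, 433, 462, 473
Drop lowest 1 (307) and highest 1 (473)
Remaining (n=10): Σ = 3807, mean = 3807/10 = 380.700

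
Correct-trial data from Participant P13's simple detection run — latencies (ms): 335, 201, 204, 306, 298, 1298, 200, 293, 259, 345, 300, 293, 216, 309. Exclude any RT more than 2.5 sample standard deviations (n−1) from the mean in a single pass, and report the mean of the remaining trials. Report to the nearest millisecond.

274 ms

n = 14, ΣRT = 4857, M = 346.929
Σ(x−M)² = 1006394.93; s = √(1006394.93/13) = 278.236
Cutoffs: 346.929 ± 2.5·278.236 → [-348.7, 1042.5]
Outside: 1298 → excluded.
Retained (n=13): Σ = 3559, mean = 3559/13 = 273.769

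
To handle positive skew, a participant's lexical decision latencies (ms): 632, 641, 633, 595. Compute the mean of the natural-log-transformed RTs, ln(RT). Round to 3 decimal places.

6.438

ln(RT): 6.4489, 6.4630, 6.4505, 6.3886
Σ ln(RT) = 25.7510
Mean = 25.7510/4 = 6.43774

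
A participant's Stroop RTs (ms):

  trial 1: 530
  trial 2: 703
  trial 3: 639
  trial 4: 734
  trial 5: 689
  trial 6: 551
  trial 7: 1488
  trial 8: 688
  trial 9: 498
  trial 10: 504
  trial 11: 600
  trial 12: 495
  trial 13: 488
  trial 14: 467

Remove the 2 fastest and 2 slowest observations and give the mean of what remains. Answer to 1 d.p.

589.7 ms

Sorted: 467, 488, 495, 498, 504, 530, 551, 600, 639, 688, 689, 703, 734, 1488
Drop lowest 2 (467, 488) and highest 2 (734, 1488)
Remaining (n=10): Σ = 5897, mean = 5897/10 = 589.700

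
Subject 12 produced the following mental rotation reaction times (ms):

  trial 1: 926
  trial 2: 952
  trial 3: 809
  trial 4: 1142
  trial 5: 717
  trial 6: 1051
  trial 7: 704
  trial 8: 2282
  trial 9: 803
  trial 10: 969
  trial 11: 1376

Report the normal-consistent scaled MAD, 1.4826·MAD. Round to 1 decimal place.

220.9 ms

Sorted: 704, 717, 803, 809, 926, 952, 969, 1051, 1142, 1376, 2282 → median = 952
|x − 952| sorted: 0, 17, 26, 99, 143, 149, 190, 235, 248, 424, 1330 → MAD = 149
Robust SD ≈ 1.4826 × 149 = 220.907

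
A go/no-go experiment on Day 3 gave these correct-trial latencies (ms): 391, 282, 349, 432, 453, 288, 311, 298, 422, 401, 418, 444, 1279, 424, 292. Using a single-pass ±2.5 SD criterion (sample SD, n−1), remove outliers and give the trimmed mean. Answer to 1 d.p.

n = 15, ΣRT = 6484, M = 432.267
Σ(x−M)² = 823316.93; s = √(823316.93/14) = 242.504
Cutoffs: 432.267 ± 2.5·242.504 → [-174.0, 1038.5]
Outside: 1279 → excluded.
Retained (n=14): Σ = 5205, mean = 5205/14 = 371.786

371.8 ms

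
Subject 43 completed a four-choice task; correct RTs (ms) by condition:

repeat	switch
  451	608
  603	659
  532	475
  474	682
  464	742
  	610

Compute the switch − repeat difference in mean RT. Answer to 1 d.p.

124.5 ms

M(repeat) = 2524/5 = 504.800
M(switch) = 3776/6 = 629.333
Difference = 629.333 − 504.800 = 124.533 ms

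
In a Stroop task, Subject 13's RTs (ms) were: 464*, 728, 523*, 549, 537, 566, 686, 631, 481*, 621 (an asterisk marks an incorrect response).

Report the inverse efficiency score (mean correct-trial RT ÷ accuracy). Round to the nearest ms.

881 ms

Correct trials (n=7): 728, 549, 537, 566, 686, 631, 621
Mean correct RT = 4318/7 = 616.8571 ms
Proportion correct = 7/10
IES = 616.8571 / (7/10) = 881.224 ms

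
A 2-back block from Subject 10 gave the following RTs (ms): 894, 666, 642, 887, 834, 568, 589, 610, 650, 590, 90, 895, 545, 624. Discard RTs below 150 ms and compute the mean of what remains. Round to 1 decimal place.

691.8 ms

Excluded: 90
Retained (n=13): Σ = 8994
Mean = 8994/13 = 691.8462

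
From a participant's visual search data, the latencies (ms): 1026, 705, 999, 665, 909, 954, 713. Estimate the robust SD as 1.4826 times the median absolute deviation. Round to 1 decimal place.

Sorted: 665, 705, 713, 909, 954, 999, 1026 → median = 909
|x − 909| sorted: 0, 45, 90, 117, 196, 204, 244 → MAD = 117
Robust SD ≈ 1.4826 × 117 = 173.464

173.5 ms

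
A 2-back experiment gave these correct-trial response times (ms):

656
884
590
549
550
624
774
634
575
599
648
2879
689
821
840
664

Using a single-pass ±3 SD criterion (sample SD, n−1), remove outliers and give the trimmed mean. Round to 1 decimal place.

673.1 ms

n = 16, ΣRT = 12976, M = 811.000
Σ(x−M)² = 4723894.00; s = √(4723894.00/15) = 561.183
Cutoffs: 811.000 ± 3·561.183 → [-872.5, 2494.5]
Outside: 2879 → excluded.
Retained (n=15): Σ = 10097, mean = 10097/15 = 673.133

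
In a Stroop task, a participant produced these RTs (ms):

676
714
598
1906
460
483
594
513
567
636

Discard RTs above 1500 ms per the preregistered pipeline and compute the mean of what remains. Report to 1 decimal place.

Excluded: 1906
Retained (n=9): Σ = 5241
Mean = 5241/9 = 582.3333

582.3 ms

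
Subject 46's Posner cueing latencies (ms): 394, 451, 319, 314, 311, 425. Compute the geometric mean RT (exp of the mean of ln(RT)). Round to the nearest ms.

365 ms

ln(RT): 5.9764, 6.1115, 5.7652, 5.7494, 5.7398, 6.0521
Mean ln(RT) = 35.3943/6 = 5.89905
Geometric mean = exp(5.89905) = 364.69 ms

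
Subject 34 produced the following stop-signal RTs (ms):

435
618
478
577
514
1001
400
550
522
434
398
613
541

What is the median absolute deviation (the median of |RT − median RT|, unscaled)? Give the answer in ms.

Sorted: 398, 400, 434, 435, 478, 514, 522, 541, 550, 577, 613, 618, 1001 → median = 522
|x − 522|: 87, 96, 44, 55, 8, 479, 122, 28, 0, 88, 124, 91, 19
Sorted deviations: 0, 8, 19, 28, 44, 55, 87, 88, 91, 96, 122, 124, 479 → MAD = 87

87 ms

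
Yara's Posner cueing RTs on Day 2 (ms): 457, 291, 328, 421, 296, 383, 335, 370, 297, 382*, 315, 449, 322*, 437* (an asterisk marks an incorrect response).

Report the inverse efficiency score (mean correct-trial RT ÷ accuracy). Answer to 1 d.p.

456.1 ms

Correct trials (n=11): 457, 291, 328, 421, 296, 383, 335, 370, 297, 315, 449
Mean correct RT = 3942/11 = 358.3636 ms
Proportion correct = 11/14
IES = 358.3636 / (11/14) = 456.099 ms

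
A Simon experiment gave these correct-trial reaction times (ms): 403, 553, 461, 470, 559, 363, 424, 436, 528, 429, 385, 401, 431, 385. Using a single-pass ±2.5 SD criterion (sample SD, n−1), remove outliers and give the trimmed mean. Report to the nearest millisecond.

445 ms

n = 14, ΣRT = 6228, M = 444.857
Σ(x−M)² = 51027.71; s = √(51027.71/13) = 62.651
Cutoffs: 444.857 ± 2.5·62.651 → [288.2, 601.5]
No RTs fall outside the cutoffs; all 14 retained. Mean = 6228/14 = 444.857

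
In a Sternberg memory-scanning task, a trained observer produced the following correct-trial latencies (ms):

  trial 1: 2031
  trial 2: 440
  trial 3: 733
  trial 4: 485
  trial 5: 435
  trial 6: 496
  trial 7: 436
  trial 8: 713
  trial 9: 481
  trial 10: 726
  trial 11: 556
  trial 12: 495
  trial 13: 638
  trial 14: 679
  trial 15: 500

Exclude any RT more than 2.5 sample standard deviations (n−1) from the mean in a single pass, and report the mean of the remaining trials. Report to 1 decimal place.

558.1 ms

n = 15, ΣRT = 9844, M = 656.267
Σ(x−M)² = 2195174.93; s = √(2195174.93/14) = 395.978
Cutoffs: 656.267 ± 2.5·395.978 → [-333.7, 1646.2]
Outside: 2031 → excluded.
Retained (n=14): Σ = 7813, mean = 7813/14 = 558.071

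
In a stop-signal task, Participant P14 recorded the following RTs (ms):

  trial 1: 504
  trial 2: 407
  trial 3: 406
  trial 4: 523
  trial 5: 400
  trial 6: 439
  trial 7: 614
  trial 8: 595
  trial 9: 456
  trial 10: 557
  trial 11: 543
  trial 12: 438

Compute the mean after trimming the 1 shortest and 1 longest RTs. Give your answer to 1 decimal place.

486.8 ms

Sorted: 400, 406, 407, 438, 439, 456, 504, 523, 543, 557, 595, 614
Drop lowest 1 (400) and highest 1 (614)
Remaining (n=10): Σ = 4868, mean = 4868/10 = 486.800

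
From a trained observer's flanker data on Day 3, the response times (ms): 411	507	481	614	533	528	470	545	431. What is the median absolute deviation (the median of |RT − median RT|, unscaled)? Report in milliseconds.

Sorted: 411, 431, 470, 481, 507, 528, 533, 545, 614 → median = 507
|x − 507|: 96, 0, 26, 107, 26, 21, 37, 38, 76
Sorted deviations: 0, 21, 26, 26, 37, 38, 76, 96, 107 → MAD = 37

37 ms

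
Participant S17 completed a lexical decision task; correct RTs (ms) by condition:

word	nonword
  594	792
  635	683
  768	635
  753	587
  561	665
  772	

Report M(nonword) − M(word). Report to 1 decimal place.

M(word) = 4083/6 = 680.500
M(nonword) = 3362/5 = 672.400
Difference = 672.400 − 680.500 = -8.100 ms

-8.1 ms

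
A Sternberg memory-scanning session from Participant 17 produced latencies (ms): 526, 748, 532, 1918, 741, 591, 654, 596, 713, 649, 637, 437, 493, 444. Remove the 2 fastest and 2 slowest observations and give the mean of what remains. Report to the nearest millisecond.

613 ms

Sorted: 437, 444, 493, 526, 532, 591, 596, 637, 649, 654, 713, 741, 748, 1918
Drop lowest 2 (437, 444) and highest 2 (748, 1918)
Remaining (n=10): Σ = 6132, mean = 6132/10 = 613.200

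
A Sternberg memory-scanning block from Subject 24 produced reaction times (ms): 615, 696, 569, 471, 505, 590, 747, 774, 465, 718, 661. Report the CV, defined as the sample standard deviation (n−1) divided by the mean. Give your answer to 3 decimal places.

0.177

n = 11, Σ = 6811, M = 619.1818
Σ(x−M)² = 119875.636; s = √(119875.636/10) = 109.4877
CV = 109.4877 / 619.1818 = 0.17683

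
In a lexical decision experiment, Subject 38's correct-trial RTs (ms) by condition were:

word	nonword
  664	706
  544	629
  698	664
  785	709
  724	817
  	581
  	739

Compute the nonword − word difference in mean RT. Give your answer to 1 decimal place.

9.1 ms

M(word) = 3415/5 = 683.000
M(nonword) = 4845/7 = 692.143
Difference = 692.143 − 683.000 = 9.143 ms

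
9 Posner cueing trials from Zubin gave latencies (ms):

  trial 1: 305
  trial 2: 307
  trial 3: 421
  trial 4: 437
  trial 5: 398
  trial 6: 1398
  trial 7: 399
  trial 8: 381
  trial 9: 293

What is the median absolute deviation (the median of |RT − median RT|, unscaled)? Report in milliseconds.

Sorted: 293, 305, 307, 381, 398, 399, 421, 437, 1398 → median = 398
|x − 398|: 93, 91, 23, 39, 0, 1000, 1, 17, 105
Sorted deviations: 0, 1, 17, 23, 39, 91, 93, 105, 1000 → MAD = 39

39 ms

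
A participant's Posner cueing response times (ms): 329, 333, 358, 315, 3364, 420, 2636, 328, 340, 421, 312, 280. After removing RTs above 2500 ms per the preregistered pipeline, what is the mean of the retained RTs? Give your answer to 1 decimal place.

Excluded: 2636, 3364
Retained (n=10): Σ = 3436
Mean = 3436/10 = 343.6000

343.6 ms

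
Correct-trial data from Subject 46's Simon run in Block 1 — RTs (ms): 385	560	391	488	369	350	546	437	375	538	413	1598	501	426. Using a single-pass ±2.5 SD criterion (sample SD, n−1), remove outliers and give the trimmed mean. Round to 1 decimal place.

444.5 ms

n = 14, ΣRT = 7377, M = 526.929
Σ(x−M)² = 1300162.93; s = √(1300162.93/13) = 316.248
Cutoffs: 526.929 ± 2.5·316.248 → [-263.7, 1317.5]
Outside: 1598 → excluded.
Retained (n=13): Σ = 5779, mean = 5779/13 = 444.538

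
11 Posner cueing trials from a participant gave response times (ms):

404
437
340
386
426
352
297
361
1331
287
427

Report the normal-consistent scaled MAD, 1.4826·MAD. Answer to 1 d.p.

Sorted: 287, 297, 340, 352, 361, 386, 404, 426, 427, 437, 1331 → median = 386
|x − 386| sorted: 0, 18, 25, 34, 40, 41, 46, 51, 89, 99, 945 → MAD = 41
Robust SD ≈ 1.4826 × 41 = 60.787

60.8 ms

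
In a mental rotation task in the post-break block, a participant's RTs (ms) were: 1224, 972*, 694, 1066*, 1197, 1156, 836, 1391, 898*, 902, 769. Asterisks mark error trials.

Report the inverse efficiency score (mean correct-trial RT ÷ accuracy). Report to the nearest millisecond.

Correct trials (n=8): 1224, 694, 1197, 1156, 836, 1391, 902, 769
Mean correct RT = 8169/8 = 1021.1250 ms
Proportion correct = 8/11
IES = 1021.1250 / (8/11) = 1404.047 ms

1404 ms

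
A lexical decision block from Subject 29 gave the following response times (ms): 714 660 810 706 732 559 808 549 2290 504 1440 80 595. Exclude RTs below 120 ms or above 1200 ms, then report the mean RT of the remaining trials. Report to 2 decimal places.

Excluded: 80, 1440, 2290
Retained (n=10): Σ = 6637
Mean = 6637/10 = 663.7000

663.70 ms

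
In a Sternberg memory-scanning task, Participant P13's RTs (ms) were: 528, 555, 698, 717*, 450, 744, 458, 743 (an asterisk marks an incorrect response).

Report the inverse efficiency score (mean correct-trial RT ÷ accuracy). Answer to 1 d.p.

681.8 ms

Correct trials (n=7): 528, 555, 698, 450, 744, 458, 743
Mean correct RT = 4176/7 = 596.5714 ms
Proportion correct = 7/8
IES = 596.5714 / (7/8) = 681.796 ms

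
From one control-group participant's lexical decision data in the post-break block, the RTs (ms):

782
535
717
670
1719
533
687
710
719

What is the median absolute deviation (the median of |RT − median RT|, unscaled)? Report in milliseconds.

40 ms

Sorted: 533, 535, 670, 687, 710, 717, 719, 782, 1719 → median = 710
|x − 710|: 72, 175, 7, 40, 1009, 177, 23, 0, 9
Sorted deviations: 0, 7, 9, 23, 40, 72, 175, 177, 1009 → MAD = 40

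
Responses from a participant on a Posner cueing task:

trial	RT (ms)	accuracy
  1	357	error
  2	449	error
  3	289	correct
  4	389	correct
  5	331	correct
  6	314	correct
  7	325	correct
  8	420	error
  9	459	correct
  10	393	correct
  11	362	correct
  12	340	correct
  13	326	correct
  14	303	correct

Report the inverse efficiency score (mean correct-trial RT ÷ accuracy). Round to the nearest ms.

Correct trials (n=11): 289, 389, 331, 314, 325, 459, 393, 362, 340, 326, 303
Mean correct RT = 3831/11 = 348.2727 ms
Proportion correct = 11/14
IES = 348.2727 / (11/14) = 443.256 ms

443 ms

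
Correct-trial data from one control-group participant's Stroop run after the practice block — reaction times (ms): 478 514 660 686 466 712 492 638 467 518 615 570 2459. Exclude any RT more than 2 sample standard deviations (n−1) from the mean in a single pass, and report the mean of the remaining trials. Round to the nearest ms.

568 ms

n = 13, ΣRT = 9275, M = 713.462
Σ(x−M)² = 3390947.23; s = √(3390947.23/12) = 531.582
Cutoffs: 713.462 ± 2·531.582 → [-349.7, 1776.6]
Outside: 2459 → excluded.
Retained (n=12): Σ = 6816, mean = 6816/12 = 568.000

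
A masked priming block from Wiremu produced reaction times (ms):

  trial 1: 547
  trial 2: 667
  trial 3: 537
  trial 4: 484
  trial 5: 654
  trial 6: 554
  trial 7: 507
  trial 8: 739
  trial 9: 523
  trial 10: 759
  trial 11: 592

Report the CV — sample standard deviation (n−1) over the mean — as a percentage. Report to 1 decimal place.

15.8%

n = 11, Σ = 6563, M = 596.6364
Σ(x−M)² = 88874.545; s = √(88874.545/10) = 94.2733
CV = 94.2733 / 596.6364 = 0.15801 = 15.801%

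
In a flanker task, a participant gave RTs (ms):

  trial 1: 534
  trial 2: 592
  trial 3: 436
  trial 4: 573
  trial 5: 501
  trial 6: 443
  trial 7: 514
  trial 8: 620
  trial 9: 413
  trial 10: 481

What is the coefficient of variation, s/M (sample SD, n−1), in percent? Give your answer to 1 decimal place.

13.6%

n = 10, Σ = 5107, M = 510.7000
Σ(x−M)² = 43676.100; s = √(43676.100/9) = 69.6628
CV = 69.6628 / 510.7000 = 0.13641 = 13.641%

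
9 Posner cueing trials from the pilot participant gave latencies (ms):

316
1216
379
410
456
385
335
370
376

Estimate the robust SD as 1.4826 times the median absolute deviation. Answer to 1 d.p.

Sorted: 316, 335, 370, 376, 379, 385, 410, 456, 1216 → median = 379
|x − 379| sorted: 0, 3, 6, 9, 31, 44, 63, 77, 837 → MAD = 31
Robust SD ≈ 1.4826 × 31 = 45.961

46.0 ms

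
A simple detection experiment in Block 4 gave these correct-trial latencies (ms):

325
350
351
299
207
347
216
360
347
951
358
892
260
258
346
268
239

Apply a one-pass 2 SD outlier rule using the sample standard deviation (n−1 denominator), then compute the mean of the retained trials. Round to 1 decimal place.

302.1 ms

n = 17, ΣRT = 6374, M = 374.941
Σ(x−M)² = 721828.94; s = √(721828.94/16) = 212.401
Cutoffs: 374.941 ± 2·212.401 → [-49.9, 799.7]
Outside: 892, 951 → excluded.
Retained (n=15): Σ = 4531, mean = 4531/15 = 302.067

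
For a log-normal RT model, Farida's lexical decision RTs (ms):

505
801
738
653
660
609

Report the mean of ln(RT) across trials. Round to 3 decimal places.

ln(RT): 6.2246, 6.6859, 6.6039, 6.4816, 6.4922, 6.4118
Σ ln(RT) = 38.9000
Mean = 38.9000/6 = 6.48333

6.483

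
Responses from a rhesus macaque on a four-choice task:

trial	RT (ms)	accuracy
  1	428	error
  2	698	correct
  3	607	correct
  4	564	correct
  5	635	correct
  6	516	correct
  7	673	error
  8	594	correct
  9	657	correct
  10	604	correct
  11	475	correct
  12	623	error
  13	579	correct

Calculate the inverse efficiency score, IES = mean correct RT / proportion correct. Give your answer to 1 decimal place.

Correct trials (n=10): 698, 607, 564, 635, 516, 594, 657, 604, 475, 579
Mean correct RT = 5929/10 = 592.9000 ms
Proportion correct = 10/13
IES = 592.9000 / (10/13) = 770.770 ms

770.8 ms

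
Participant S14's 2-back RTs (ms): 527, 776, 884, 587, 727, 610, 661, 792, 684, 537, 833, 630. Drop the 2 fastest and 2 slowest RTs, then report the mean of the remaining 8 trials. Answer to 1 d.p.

Sorted: 527, 537, 587, 610, 630, 661, 684, 727, 776, 792, 833, 884
Drop lowest 2 (527, 537) and highest 2 (833, 884)
Remaining (n=8): Σ = 5467, mean = 5467/8 = 683.375

683.4 ms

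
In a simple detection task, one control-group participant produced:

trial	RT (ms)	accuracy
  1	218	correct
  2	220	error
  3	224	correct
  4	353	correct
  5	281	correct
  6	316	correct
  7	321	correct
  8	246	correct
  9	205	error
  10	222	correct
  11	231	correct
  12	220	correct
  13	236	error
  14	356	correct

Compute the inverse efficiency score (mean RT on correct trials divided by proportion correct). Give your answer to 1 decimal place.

Correct trials (n=11): 218, 224, 353, 281, 316, 321, 246, 222, 231, 220, 356
Mean correct RT = 2988/11 = 271.6364 ms
Proportion correct = 11/14
IES = 271.6364 / (11/14) = 345.719 ms

345.7 ms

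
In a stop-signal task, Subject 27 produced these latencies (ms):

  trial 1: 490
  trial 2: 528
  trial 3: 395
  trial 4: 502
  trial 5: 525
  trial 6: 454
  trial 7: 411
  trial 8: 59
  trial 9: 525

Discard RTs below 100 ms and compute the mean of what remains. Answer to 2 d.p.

478.75 ms

Excluded: 59
Retained (n=8): Σ = 3830
Mean = 3830/8 = 478.7500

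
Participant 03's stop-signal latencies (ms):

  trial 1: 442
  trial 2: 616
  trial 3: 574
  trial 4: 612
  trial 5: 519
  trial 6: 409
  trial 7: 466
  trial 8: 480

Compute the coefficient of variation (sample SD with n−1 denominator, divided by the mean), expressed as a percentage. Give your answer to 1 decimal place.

15.3%

n = 8, Σ = 4118, M = 514.7500
Σ(x−M)² = 43297.500; s = √(43297.500/7) = 78.6470
CV = 78.6470 / 514.7500 = 0.15279 = 15.279%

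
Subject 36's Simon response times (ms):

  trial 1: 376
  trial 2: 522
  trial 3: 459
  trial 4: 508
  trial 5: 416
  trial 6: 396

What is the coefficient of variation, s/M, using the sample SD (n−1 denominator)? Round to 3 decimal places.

n = 6, Σ = 2677, M = 446.1667
Σ(x−M)² = 18088.833; s = √(18088.833/5) = 60.1479
CV = 60.1479 / 446.1667 = 0.13481

0.135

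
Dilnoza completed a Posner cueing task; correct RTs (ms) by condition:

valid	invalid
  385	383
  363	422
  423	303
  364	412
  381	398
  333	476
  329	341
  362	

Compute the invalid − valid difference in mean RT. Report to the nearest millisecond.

23 ms

M(valid) = 2940/8 = 367.500
M(invalid) = 2735/7 = 390.714
Difference = 390.714 − 367.500 = 23.214 ms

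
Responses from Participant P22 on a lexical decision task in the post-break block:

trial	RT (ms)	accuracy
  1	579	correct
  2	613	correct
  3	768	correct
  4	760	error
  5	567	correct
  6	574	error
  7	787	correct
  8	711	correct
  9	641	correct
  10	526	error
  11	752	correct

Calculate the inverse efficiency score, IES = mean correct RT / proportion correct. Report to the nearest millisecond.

931 ms

Correct trials (n=8): 579, 613, 768, 567, 787, 711, 641, 752
Mean correct RT = 5418/8 = 677.2500 ms
Proportion correct = 8/11
IES = 677.2500 / (8/11) = 931.219 ms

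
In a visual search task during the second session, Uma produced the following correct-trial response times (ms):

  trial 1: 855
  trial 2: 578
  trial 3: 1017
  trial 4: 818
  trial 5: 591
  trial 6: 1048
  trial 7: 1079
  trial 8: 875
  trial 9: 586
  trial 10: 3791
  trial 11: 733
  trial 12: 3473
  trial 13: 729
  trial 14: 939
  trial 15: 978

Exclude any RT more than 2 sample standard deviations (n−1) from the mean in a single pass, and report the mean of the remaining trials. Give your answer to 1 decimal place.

n = 15, ΣRT = 18090, M = 1206.000
Σ(x−M)² = 14013174.00; s = √(14013174.00/14) = 1000.470
Cutoffs: 1206.000 ± 2·1000.470 → [-794.9, 3206.9]
Outside: 3473, 3791 → excluded.
Retained (n=13): Σ = 10826, mean = 10826/13 = 832.769

832.8 ms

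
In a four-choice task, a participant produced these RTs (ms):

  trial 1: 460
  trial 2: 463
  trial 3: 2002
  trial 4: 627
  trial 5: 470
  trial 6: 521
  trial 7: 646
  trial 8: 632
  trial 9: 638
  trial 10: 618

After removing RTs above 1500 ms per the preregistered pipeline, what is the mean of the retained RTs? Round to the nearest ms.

564 ms

Excluded: 2002
Retained (n=9): Σ = 5075
Mean = 5075/9 = 563.8889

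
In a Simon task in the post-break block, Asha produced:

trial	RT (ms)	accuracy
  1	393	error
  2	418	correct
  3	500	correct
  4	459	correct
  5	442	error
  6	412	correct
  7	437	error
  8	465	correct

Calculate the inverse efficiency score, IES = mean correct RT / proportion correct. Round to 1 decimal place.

Correct trials (n=5): 418, 500, 459, 412, 465
Mean correct RT = 2254/5 = 450.8000 ms
Proportion correct = 5/8
IES = 450.8000 / (5/8) = 721.280 ms

721.3 ms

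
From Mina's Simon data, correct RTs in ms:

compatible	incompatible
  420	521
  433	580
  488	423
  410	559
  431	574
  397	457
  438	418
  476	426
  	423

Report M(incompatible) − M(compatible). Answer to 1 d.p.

M(compatible) = 3493/8 = 436.625
M(incompatible) = 4381/9 = 486.778
Difference = 486.778 − 436.625 = 50.153 ms

50.2 ms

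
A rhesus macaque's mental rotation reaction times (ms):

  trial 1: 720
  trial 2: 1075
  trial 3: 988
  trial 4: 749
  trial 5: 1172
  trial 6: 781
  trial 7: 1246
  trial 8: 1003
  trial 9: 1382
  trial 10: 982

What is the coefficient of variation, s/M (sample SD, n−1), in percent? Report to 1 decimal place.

21.7%

n = 10, Σ = 10098, M = 1009.8000
Σ(x−M)² = 430527.600; s = √(430527.600/9) = 218.7153
CV = 218.7153 / 1009.8000 = 0.21659 = 21.659%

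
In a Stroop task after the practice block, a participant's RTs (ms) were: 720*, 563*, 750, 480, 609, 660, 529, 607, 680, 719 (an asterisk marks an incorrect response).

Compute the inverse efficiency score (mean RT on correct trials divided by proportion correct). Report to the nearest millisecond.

787 ms

Correct trials (n=8): 750, 480, 609, 660, 529, 607, 680, 719
Mean correct RT = 5034/8 = 629.2500 ms
Proportion correct = 8/10
IES = 629.2500 / (8/10) = 786.562 ms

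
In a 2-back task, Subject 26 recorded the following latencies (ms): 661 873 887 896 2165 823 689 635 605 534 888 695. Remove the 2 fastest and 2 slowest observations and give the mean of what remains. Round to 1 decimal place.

Sorted: 534, 605, 635, 661, 689, 695, 823, 873, 887, 888, 896, 2165
Drop lowest 2 (534, 605) and highest 2 (896, 2165)
Remaining (n=8): Σ = 6151, mean = 6151/8 = 768.875

768.9 ms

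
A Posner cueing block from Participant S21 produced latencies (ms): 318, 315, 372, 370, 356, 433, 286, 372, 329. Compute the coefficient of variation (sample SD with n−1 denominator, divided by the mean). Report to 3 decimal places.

n = 9, Σ = 3151, M = 350.1111
Σ(x−M)² = 15078.889; s = √(15078.889/8) = 43.4150
CV = 43.4150 / 350.1111 = 0.12400

0.124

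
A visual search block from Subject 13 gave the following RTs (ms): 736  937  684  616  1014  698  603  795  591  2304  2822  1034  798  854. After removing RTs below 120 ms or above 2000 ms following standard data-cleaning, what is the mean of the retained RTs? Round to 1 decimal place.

780.0 ms

Excluded: 2304, 2822
Retained (n=12): Σ = 9360
Mean = 9360/12 = 780.0000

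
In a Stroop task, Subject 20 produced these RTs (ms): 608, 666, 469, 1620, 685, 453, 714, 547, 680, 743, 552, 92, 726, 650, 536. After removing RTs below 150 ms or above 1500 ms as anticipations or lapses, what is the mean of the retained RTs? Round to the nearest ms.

Excluded: 92, 1620
Retained (n=13): Σ = 8029
Mean = 8029/13 = 617.6154

618 ms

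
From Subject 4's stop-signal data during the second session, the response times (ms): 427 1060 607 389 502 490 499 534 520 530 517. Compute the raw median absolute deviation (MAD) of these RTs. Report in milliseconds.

18 ms

Sorted: 389, 427, 490, 499, 502, 517, 520, 530, 534, 607, 1060 → median = 517
|x − 517|: 90, 543, 90, 128, 15, 27, 18, 17, 3, 13, 0
Sorted deviations: 0, 3, 13, 15, 17, 18, 27, 90, 90, 128, 543 → MAD = 18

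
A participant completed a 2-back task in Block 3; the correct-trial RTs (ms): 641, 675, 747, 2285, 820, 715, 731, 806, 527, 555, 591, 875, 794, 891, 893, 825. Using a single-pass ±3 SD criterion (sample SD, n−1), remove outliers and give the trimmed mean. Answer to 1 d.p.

n = 16, ΣRT = 13371, M = 835.688
Σ(x−M)² = 2442435.44; s = √(2442435.44/15) = 403.521
Cutoffs: 835.688 ± 3·403.521 → [-374.9, 2046.2]
Outside: 2285 → excluded.
Retained (n=15): Σ = 11086, mean = 11086/15 = 739.067

739.1 ms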